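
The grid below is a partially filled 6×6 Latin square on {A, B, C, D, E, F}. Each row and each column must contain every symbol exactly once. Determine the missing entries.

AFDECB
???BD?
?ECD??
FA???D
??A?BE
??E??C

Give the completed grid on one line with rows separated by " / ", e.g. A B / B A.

A F D E C B / E C F B D A / B E C D A F / F A B C E D / C D A F B E / D B E A F C

(r2,c2): row 2 has {B,D}; column 2 has {A,E,F}, so it must be C.
(r2,c3): row 2 has {B,C,D}; column 3 has {A,C,D,E}, so it must be F.
(r2,c6): row 2 has {B,C,D,F}; column 6 has {B,C,D,E}, so it must be A.
(r3,c1): row 3 has {C,D,E}; column 1 has {A,F}, so it must be B.
(r3,c6): row 3 has {B,C,D,E}; column 6 has {A,B,C,D,E}, so it must be F.
(r4,c3): row 4 has {A,D,F}; column 3 has {A,C,D,E,F}, so it must be B.
(r4,c4): row 4 has {A,B,D,F}; column 4 has {B,D,E}, so it must be C.
(r4,c5): row 4 has {A,B,C,D,F}; column 5 has {B,C,D}, so it must be E.
(r5,c2): row 5 has {A,B,E}; column 2 has {A,C,E,F}, so it must be D.
(r5,c4): row 5 has {A,B,D,E}; column 4 has {B,C,D,E}, so it must be F.
(r6,c1): row 6 has {C,E}; column 1 has {A,B,F}, so it must be D.
(r6,c2): row 6 has {C,D,E}; column 2 has {A,C,D,E,F}, so it must be B.
(r6,c4): row 6 has {B,C,D,E}; column 4 has {B,C,D,E,F}, so it must be A.
(r6,c5): row 6 has {A,B,C,D,E}; column 5 has {B,C,D,E}, so it must be F.
(r2,c1): row 2 has {A,B,C,D,F}; column 1 has {A,B,D,F}, so it must be E.
(r3,c5): row 3 has {B,C,D,E,F}; column 5 has {B,C,D,E,F}, so it must be A.
(r5,c1): row 5 has {A,B,D,E,F}; column 1 has {A,B,D,E,F}, so it must be C.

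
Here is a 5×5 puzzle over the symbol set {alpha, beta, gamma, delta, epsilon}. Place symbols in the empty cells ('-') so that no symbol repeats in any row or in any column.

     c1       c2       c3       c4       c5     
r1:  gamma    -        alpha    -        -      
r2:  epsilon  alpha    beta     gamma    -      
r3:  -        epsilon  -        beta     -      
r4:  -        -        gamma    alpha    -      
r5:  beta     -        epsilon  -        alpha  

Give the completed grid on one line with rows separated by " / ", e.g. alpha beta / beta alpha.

gamma delta alpha epsilon beta / epsilon alpha beta gamma delta / alpha epsilon delta beta gamma / delta beta gamma alpha epsilon / beta gamma epsilon delta alpha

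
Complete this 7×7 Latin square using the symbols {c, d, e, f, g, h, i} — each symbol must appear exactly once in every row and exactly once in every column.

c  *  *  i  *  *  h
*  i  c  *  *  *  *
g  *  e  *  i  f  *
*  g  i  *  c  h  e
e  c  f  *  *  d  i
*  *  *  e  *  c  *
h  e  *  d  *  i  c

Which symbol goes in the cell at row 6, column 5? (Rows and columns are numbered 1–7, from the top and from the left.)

Cell (r3,c7): row 3 has {e,f,g,i}; column 7 has {c,e,h,i} → d.
Cell (r4,c4): row 4 has {c,e,g,h,i}; column 4 has {d,e,i} → f.
Cell (r7,c3): row 7 has {c,d,e,h,i}; column 3 has {c,e,f,i} → g.
Cell (r7,c5): row 7 has {c,d,e,g,h,i}; column 5 has {c,i} → f.
Cell (r1,c3): row 1 has {c,h,i}; column 3 has {c,e,f,g,i} → d.
Cell (r3,c2): row 3 has {d,e,f,g,i}; column 2 has {c,e,g,i} → h.
Cell (r3,c4): row 3 has {d,e,f,g,h,i}; column 4 has {d,e,f,i} → c.
Cell (r4,c1): row 4 has {c,e,f,g,h,i}; column 1 has {c,e,g,h} → d.
Cell (r6,c3): row 6 has {c,e}; column 3 has {c,d,e,f,g,i} → h.
Cell (r1,c2): row 1 has {c,d,h,i}; column 2 has {c,e,g,h,i} → f.
Cell (r2,c1): row 2 has {c,i}; column 1 has {c,d,e,g,h} → f.
Cell (r2,c7): row 2 has {c,f,i}; column 7 has {c,d,e,h,i} → g.
Cell (r6,c1): row 6 has {c,e,h}; column 1 has {c,d,e,f,g,h} → i.
Cell (r6,c2): row 6 has {c,e,h,i}; column 2 has {c,e,f,g,h,i} → d.
Cell (r6,c5): row 6 has {c,d,e,h,i}; column 5 has {c,f,i} → g.

g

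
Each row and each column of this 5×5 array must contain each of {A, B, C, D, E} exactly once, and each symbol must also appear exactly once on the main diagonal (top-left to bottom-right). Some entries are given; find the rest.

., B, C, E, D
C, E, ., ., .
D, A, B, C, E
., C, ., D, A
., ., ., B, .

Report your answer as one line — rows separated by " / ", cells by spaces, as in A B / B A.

A B C E D / C E D A B / D A B C E / B C E D A / E D A B C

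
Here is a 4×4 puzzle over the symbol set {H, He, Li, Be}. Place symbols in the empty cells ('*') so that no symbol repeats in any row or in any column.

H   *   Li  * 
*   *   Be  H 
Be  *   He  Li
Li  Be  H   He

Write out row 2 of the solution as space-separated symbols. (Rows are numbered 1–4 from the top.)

He Li Be H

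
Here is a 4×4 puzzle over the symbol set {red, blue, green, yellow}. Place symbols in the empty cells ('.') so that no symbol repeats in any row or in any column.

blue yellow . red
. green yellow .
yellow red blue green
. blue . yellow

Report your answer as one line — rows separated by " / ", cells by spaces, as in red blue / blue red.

blue yellow green red / red green yellow blue / yellow red blue green / green blue red yellow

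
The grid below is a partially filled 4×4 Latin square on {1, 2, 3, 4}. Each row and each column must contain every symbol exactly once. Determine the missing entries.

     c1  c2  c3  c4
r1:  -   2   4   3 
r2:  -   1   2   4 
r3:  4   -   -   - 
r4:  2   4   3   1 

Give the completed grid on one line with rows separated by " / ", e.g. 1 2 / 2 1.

1 2 4 3 / 3 1 2 4 / 4 3 1 2 / 2 4 3 1

row 1 has {2,3,4}; column 1 has {2,4} — only 1 is left for (r1,c1).
row 2 has {1,2,4}; column 1 has {1,2,4} — only 3 is left for (r2,c1).
row 3 has {4}; column 2 has {1,2,4} — only 3 is left for (r3,c2).
row 3 has {3,4}; column 3 has {2,3,4} — only 1 is left for (r3,c3).
row 3 has {1,3,4}; column 4 has {1,3,4} — only 2 is left for (r3,c4).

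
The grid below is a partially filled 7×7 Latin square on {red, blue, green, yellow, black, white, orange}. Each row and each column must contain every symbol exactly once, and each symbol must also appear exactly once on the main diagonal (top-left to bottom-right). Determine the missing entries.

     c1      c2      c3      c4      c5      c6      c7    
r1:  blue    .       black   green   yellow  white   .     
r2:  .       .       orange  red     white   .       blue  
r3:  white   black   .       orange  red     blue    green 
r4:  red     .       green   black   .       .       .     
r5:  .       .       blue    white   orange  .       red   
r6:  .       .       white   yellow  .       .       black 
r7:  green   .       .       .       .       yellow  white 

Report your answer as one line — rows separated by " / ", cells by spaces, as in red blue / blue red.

blue red black green yellow white orange / yellow green orange red white black blue / white black yellow orange red blue green / red white green black blue orange yellow / black yellow blue white orange green red / orange blue white yellow green red black / green orange red blue black yellow white

row 1 has {blue,green,yellow,black,white}; column 7 has {red,blue,green,black,white} — only orange is left for (r1,c7).
row 3 has {red,blue,green,black,white,orange}; column 3 has {blue,green,black,white,orange}; the diagonal has {blue,black,white,orange} — only yellow is left for (r3,c3).
row 4 has {red,green,black}; column 5 has {red,yellow,white,orange} — only blue is left for (r4,c5).
row 4 has {red,blue,green,black}; column 6 has {blue,yellow,white} — only orange is left for (r4,c6).
row 4 has {red,blue,green,black,orange}; column 7 has {red,blue,green,black,white,orange} — only yellow is left for (r4,c7).
row 6 has {yellow,black,white}; column 1 has {red,blue,green,white} — only orange is left for (r6,c1).
row 6 has {yellow,black,white,orange}; column 5 has {red,blue,yellow,white,orange} — only green is left for (r6,c5).
row 6 has {green,yellow,black,white,orange}; column 6 has {blue,yellow,white,orange}; the diagonal has {blue,yellow,black,white,orange} — only red is left for (r6,c6).
row 7 has {green,yellow,white}; column 3 has {blue,green,yellow,black,white,orange} — only red is left for (r7,c3).
row 7 has {red,green,yellow,white}; column 4 has {red,green,yellow,black,white,orange} — only blue is left for (r7,c4).
row 7 has {red,blue,green,yellow,white}; column 5 has {red,blue,green,yellow,white,orange} — only black is left for (r7,c5).
row 1 has {blue,green,yellow,black,white,orange}; column 2 has {black} — only red is left for (r1,c2).
row 2 has {red,blue,white,orange}; column 2 has {red,black}; the diagonal has {red,blue,yellow,black,white,orange} — only green is left for (r2,c2).
row 2 has {red,blue,green,white,orange}; column 6 has {red,blue,yellow,white,orange} — only black is left for (r2,c6).
row 4 has {red,blue,green,yellow,black,orange}; column 2 has {red,green,black} — only white is left for (r4,c2).
row 5 has {red,blue,white,orange}; column 2 has {red,green,black,white} — only yellow is left for (r5,c2).
row 5 has {red,blue,yellow,white,orange}; column 6 has {red,blue,yellow,black,white,orange} — only green is left for (r5,c6).
row 6 has {red,green,yellow,black,white,orange}; column 2 has {red,green,yellow,black,white} — only blue is left for (r6,c2).
row 7 has {red,blue,green,yellow,black,white}; column 2 has {red,blue,green,yellow,black,white} — only orange is left for (r7,c2).
row 2 has {red,blue,green,black,white,orange}; column 1 has {red,blue,green,white,orange} — only yellow is left for (r2,c1).
row 5 has {red,blue,green,yellow,white,orange}; column 1 has {red,blue,green,yellow,white,orange} — only black is left for (r5,c1).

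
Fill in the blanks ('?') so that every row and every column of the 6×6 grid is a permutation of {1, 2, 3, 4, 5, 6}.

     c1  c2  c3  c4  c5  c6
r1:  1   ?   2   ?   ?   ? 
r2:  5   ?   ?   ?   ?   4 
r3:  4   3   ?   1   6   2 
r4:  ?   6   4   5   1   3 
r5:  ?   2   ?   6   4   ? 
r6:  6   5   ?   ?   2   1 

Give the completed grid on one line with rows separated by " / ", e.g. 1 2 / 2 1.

1 4 2 3 5 6 / 5 1 6 2 3 4 / 4 3 5 1 6 2 / 2 6 4 5 1 3 / 3 2 1 6 4 5 / 6 5 3 4 2 1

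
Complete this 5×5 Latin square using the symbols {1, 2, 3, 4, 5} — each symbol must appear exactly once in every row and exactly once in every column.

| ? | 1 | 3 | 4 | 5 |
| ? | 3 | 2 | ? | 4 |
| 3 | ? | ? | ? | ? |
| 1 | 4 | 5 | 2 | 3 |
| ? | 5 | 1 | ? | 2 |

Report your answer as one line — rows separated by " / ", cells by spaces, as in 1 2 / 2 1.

At row 1, column 1: row 1 has {1,3,4,5}; column 1 has {1,3}; that leaves 2.
At row 2, column 1: row 2 has {2,3,4}; column 1 has {1,2,3}; that leaves 5.
At row 2, column 4: row 2 has {2,3,4,5}; column 4 has {2,4}; that leaves 1.
At row 3, column 2: row 3 has {3}; column 2 has {1,3,4,5}; that leaves 2.
At row 3, column 3: row 3 has {2,3}; column 3 has {1,2,3,5}; that leaves 4.
At row 3, column 4: row 3 has {2,3,4}; column 4 has {1,2,4}; that leaves 5.
At row 3, column 5: row 3 has {2,3,4,5}; column 5 has {2,3,4,5}; that leaves 1.
At row 5, column 1: row 5 has {1,2,5}; column 1 has {1,2,3,5}; that leaves 4.
At row 5, column 4: row 5 has {1,2,4,5}; column 4 has {1,2,4,5}; that leaves 3.

2 1 3 4 5 / 5 3 2 1 4 / 3 2 4 5 1 / 1 4 5 2 3 / 4 5 1 3 2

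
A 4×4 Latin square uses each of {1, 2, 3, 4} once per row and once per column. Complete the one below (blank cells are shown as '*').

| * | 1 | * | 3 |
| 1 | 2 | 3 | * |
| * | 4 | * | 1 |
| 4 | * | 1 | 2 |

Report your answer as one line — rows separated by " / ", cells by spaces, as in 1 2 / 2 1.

2 1 4 3 / 1 2 3 4 / 3 4 2 1 / 4 3 1 2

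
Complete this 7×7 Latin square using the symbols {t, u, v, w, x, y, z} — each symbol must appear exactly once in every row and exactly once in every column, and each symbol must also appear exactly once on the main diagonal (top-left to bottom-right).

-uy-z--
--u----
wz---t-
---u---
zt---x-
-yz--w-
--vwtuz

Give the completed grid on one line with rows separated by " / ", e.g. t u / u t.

t u y x z v w / x v u z w y t / w z x y u t v / v w t u x z y / z t w v y x u / u y z t v w x / y x v w t u z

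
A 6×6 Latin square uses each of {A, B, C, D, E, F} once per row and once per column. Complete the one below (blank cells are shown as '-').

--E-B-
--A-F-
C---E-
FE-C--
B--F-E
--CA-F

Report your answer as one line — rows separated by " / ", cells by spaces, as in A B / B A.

A F E D B C / D C A E F B / C D F B E A / F E B C A D / B A D F C E / E B C A D F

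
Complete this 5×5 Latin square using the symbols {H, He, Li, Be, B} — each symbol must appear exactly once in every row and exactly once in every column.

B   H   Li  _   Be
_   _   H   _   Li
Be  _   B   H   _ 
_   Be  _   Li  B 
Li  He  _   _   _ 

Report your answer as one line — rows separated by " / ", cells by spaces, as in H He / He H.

B H Li He Be / He B H Be Li / Be Li B H He / H Be He Li B / Li He Be B H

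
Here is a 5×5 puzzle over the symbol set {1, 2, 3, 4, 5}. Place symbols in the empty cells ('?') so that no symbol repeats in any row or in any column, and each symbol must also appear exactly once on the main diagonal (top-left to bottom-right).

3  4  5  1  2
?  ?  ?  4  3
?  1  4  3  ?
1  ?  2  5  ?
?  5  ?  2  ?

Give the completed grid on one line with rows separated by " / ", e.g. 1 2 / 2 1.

3 4 5 1 2 / 5 2 1 4 3 / 2 1 4 3 5 / 1 3 2 5 4 / 4 5 3 2 1

At row 2, column 2: row 2 has {3,4}; column 2 has {1,4,5}; the diagonal has {3,4,5}; that leaves 2.
At row 2, column 3: row 2 has {2,3,4}; column 3 has {2,4,5}; that leaves 1.
At row 3, column 5: row 3 has {1,3,4}; column 5 has {2,3}; that leaves 5.
At row 4, column 2: row 4 has {1,2,5}; column 2 has {1,2,4,5}; that leaves 3.
At row 4, column 5: row 4 has {1,2,3,5}; column 5 has {2,3,5}; that leaves 4.
At row 5, column 1: row 5 has {2,5}; column 1 has {1,3}; that leaves 4.
At row 5, column 3: row 5 has {2,4,5}; column 3 has {1,2,4,5}; that leaves 3.
At row 5, column 5: row 5 has {2,3,4,5}; column 5 has {2,3,4,5}; the diagonal has {2,3,4,5}; that leaves 1.
At row 2, column 1: row 2 has {1,2,3,4}; column 1 has {1,3,4}; that leaves 5.
At row 3, column 1: row 3 has {1,3,4,5}; column 1 has {1,3,4,5}; that leaves 2.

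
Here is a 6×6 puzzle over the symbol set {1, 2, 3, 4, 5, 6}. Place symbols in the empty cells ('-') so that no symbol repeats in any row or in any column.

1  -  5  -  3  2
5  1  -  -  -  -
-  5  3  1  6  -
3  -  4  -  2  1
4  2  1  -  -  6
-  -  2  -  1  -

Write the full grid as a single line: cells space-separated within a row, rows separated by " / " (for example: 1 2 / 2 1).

1 4 5 6 3 2 / 5 1 6 2 4 3 / 2 5 3 1 6 4 / 3 6 4 5 2 1 / 4 2 1 3 5 6 / 6 3 2 4 1 5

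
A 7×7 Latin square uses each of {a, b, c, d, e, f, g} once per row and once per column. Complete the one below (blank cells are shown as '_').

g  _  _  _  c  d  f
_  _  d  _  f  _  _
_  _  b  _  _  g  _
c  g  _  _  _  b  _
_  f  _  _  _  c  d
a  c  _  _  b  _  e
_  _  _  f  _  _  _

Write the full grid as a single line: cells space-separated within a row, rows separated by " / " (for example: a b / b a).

(r4,c7): row 4 has {b,c,g}; column 7 has {d,e,f}, so it must be a.
(r6,c6): row 6 has {a,b,c,e}; column 6 has {b,c,d,g}, so it must be f.
(r3,c7): row 3 has {b,g}; column 7 has {a,d,e,f}, so it must be c.
(r6,c3): row 6 has {a,b,c,e,f}; column 3 has {b,d}, so it must be g.
(r6,c4): row 6 has {a,b,c,e,f,g}; column 4 has {f}, so it must be d.
(r4,c4): row 4 has {a,b,c,g}; column 4 has {d,f}, so it must be e.
(r4,c5): row 4 has {a,b,c,e,g}; column 5 has {b,c,f}, so it must be d.
(r3,c4): row 3 has {b,c,g}; column 4 has {d,e,f}, so it must be a.
(r3,c5): row 3 has {a,b,c,g}; column 5 has {b,c,d,f}, so it must be e.
(r4,c3): row 4 has {a,b,c,d,e,g}; column 3 has {b,d,g}, so it must be f.
(r1,c4): row 1 has {c,d,f,g}; column 4 has {a,d,e,f}, so it must be b.
(r3,c2): row 3 has {a,b,c,e,g}; column 2 has {c,f,g}, so it must be d.
(r5,c4): row 5 has {c,d,f}; column 4 has {a,b,d,e,f}, so it must be g.
(r5,c5): row 5 has {c,d,f,g}; column 5 has {b,c,d,e,f}, so it must be a.
(r7,c5): row 7 has {f}; column 5 has {a,b,c,d,e,f}, so it must be g.
(r7,c7): row 7 has {f,g}; column 7 has {a,c,d,e,f}, so it must be b.
(r2,c4): row 2 has {d,f}; column 4 has {a,b,d,e,f,g}, so it must be c.
(r2,c7): row 2 has {c,d,f}; column 7 has {a,b,c,d,e,f}, so it must be g.
(r3,c1): row 3 has {a,b,c,d,e,g}; column 1 has {a,c,g}, so it must be f.
(r5,c3): row 5 has {a,c,d,f,g}; column 3 has {b,d,f,g}, so it must be e.
(r1,c3): row 1 has {b,c,d,f,g}; column 3 has {b,d,e,f,g}, so it must be a.
(r5,c1): row 5 has {a,c,d,e,f,g}; column 1 has {a,c,f,g}, so it must be b.
(r7,c3): row 7 has {b,f,g}; column 3 has {a,b,d,e,f,g}, so it must be c.
(r1,c2): row 1 has {a,b,c,d,f,g}; column 2 has {c,d,f,g}, so it must be e.
(r2,c1): row 2 has {c,d,f,g}; column 1 has {a,b,c,f,g}, so it must be e.
(r2,c6): row 2 has {c,d,e,f,g}; column 6 has {b,c,d,f,g}, so it must be a.
(r7,c1): row 7 has {b,c,f,g}; column 1 has {a,b,c,e,f,g}, so it must be d.
(r7,c2): row 7 has {b,c,d,f,g}; column 2 has {c,d,e,f,g}, so it must be a.
(r7,c6): row 7 has {a,b,c,d,f,g}; column 6 has {a,b,c,d,f,g}, so it must be e.
(r2,c2): row 2 has {a,c,d,e,f,g}; column 2 has {a,c,d,e,f,g}, so it must be b.

g e a b c d f / e b d c f a g / f d b a e g c / c g f e d b a / b f e g a c d / a c g d b f e / d a c f g e b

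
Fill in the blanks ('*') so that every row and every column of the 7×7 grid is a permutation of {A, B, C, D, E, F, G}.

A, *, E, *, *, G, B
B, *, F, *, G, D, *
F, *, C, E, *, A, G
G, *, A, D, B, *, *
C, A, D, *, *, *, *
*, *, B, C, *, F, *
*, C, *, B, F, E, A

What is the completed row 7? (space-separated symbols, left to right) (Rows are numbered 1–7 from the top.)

D C G B F E A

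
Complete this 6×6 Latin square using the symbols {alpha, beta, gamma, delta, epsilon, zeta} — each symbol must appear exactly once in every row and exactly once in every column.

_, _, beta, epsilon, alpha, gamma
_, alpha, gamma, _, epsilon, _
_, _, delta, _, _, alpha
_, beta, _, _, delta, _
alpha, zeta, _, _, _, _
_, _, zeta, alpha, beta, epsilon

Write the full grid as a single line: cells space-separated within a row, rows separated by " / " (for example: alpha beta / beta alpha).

zeta delta beta epsilon alpha gamma / beta alpha gamma zeta epsilon delta / gamma epsilon delta beta zeta alpha / epsilon beta alpha gamma delta zeta / alpha zeta epsilon delta gamma beta / delta gamma zeta alpha beta epsilon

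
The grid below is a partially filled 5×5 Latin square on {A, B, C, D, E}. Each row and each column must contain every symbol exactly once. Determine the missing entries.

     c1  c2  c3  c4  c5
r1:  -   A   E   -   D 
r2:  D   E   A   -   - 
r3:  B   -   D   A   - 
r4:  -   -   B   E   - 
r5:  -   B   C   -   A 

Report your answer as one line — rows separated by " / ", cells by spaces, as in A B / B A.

C A E B D / D E A C B / B C D A E / A D B E C / E B C D A

(r1,c1): row 1 has {A,D,E}; column 1 has {B,D}, so it must be C.
(r1,c4): row 1 has {A,C,D,E}; column 4 has {A,E}, so it must be B.
(r2,c4): row 2 has {A,D,E}; column 4 has {A,B,E}, so it must be C.
(r2,c5): row 2 has {A,C,D,E}; column 5 has {A,D}, so it must be B.
(r3,c2): row 3 has {A,B,D}; column 2 has {A,B,E}, so it must be C.
(r3,c5): row 3 has {A,B,C,D}; column 5 has {A,B,D}, so it must be E.
(r4,c1): row 4 has {B,E}; column 1 has {B,C,D}, so it must be A.
(r4,c2): row 4 has {A,B,E}; column 2 has {A,B,C,E}, so it must be D.
(r4,c5): row 4 has {A,B,D,E}; column 5 has {A,B,D,E}, so it must be C.
(r5,c1): row 5 has {A,B,C}; column 1 has {A,B,C,D}, so it must be E.
(r5,c4): row 5 has {A,B,C,E}; column 4 has {A,B,C,E}, so it must be D.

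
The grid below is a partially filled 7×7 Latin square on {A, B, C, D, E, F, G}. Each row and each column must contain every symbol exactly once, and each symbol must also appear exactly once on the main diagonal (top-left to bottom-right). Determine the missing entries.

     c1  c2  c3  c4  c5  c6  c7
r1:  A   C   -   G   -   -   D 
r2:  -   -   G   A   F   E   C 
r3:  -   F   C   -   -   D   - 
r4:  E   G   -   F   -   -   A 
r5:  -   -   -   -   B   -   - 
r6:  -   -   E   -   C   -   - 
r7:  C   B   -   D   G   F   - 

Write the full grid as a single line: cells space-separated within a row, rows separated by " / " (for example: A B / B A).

row 1 has {A,C,D,G}; column 5 has {B,C,F,G} — only E is left for (r1,c5).
row 1 has {A,C,D,E,G}; column 6 has {D,E,F} — only B is left for (r1,c6).
row 2 has {A,C,E,F,G}; column 2 has {B,C,F,G}; the diagonal has {A,B,C,F} — only D is left for (r2,c2).
row 3 has {C,D,F}; column 5 has {B,C,E,F,G} — only A is left for (r3,c5).
row 4 has {A,E,F,G}; column 5 has {A,B,C,E,F,G} — only D is left for (r4,c5).
row 4 has {A,D,E,F,G}; column 6 has {B,D,E,F} — only C is left for (r4,c6).
row 6 has {C,E}; column 2 has {B,C,D,F,G} — only A is left for (r6,c2).
row 6 has {A,C,E}; column 4 has {A,D,F,G} — only B is left for (r6,c4).
row 6 has {A,B,C,E}; column 6 has {B,C,D,E,F}; the diagonal has {A,B,C,D,F} — only G is left for (r6,c6).
row 6 has {A,B,C,E,G}; column 7 has {A,C,D} — only F is left for (r6,c7).
row 7 has {B,C,D,F,G}; column 3 has {C,E,G} — only A is left for (r7,c3).
row 7 has {A,B,C,D,F,G}; column 7 has {A,C,D,F}; the diagonal has {A,B,C,D,F,G} — only E is left for (r7,c7).
row 1 has {A,B,C,D,E,G}; column 3 has {A,C,E,G} — only F is left for (r1,c3).
row 2 has {A,C,D,E,F,G}; column 1 has {A,C,E} — only B is left for (r2,c1).
row 3 has {A,C,D,F}; column 1 has {A,B,C,E} — only G is left for (r3,c1).
row 3 has {A,C,D,F,G}; column 4 has {A,B,D,F,G} — only E is left for (r3,c4).
row 3 has {A,C,D,E,F,G}; column 7 has {A,C,D,E,F} — only B is left for (r3,c7).
row 4 has {A,C,D,E,F,G}; column 3 has {A,C,E,F,G} — only B is left for (r4,c3).
row 5 has {B}; column 2 has {A,B,C,D,F,G} — only E is left for (r5,c2).
row 5 has {B,E}; column 3 has {A,B,C,E,F,G} — only D is left for (r5,c3).
row 5 has {B,D,E}; column 4 has {A,B,D,E,F,G} — only C is left for (r5,c4).
row 5 has {B,C,D,E}; column 6 has {B,C,D,E,F,G} — only A is left for (r5,c6).
row 5 has {A,B,C,D,E}; column 7 has {A,B,C,D,E,F} — only G is left for (r5,c7).
row 6 has {A,B,C,E,F,G}; column 1 has {A,B,C,E,G} — only D is left for (r6,c1).
row 5 has {A,B,C,D,E,G}; column 1 has {A,B,C,D,E,G} — only F is left for (r5,c1).

A C F G E B D / B D G A F E C / G F C E A D B / E G B F D C A / F E D C B A G / D A E B C G F / C B A D G F E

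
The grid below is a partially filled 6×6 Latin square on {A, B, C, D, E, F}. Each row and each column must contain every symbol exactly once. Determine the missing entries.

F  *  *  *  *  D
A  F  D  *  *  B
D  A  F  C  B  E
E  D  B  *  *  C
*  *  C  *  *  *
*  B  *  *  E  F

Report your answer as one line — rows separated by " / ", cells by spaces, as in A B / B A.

F C E B A D / A F D E C B / D A F C B E / E D B A F C / B E C F D A / C B A D E F

(r2,c4): row 2 has {A,B,D,F}; column 4 has {C}, so it must be E.
(r2,c5): row 2 has {A,B,D,E,F}; column 5 has {B,E}, so it must be C.
(r5,c1): row 5 has {C}; column 1 has {A,D,E,F}, so it must be B.
(r5,c2): row 5 has {B,C}; column 2 has {A,B,D,F}, so it must be E.
(r5,c6): row 5 has {B,C,E}; column 6 has {B,C,D,E,F}, so it must be A.
(r6,c1): row 6 has {B,E,F}; column 1 has {A,B,D,E,F}, so it must be C.
(r6,c3): row 6 has {B,C,E,F}; column 3 has {B,C,D,F}, so it must be A.
(r6,c4): row 6 has {A,B,C,E,F}; column 4 has {C,E}, so it must be D.
(r1,c2): row 1 has {D,F}; column 2 has {A,B,D,E,F}, so it must be C.
(r1,c3): row 1 has {C,D,F}; column 3 has {A,B,C,D,F}, so it must be E.
(r1,c5): row 1 has {C,D,E,F}; column 5 has {B,C,E}, so it must be A.
(r4,c5): row 4 has {B,C,D,E}; column 5 has {A,B,C,E}, so it must be F.
(r5,c4): row 5 has {A,B,C,E}; column 4 has {C,D,E}, so it must be F.
(r5,c5): row 5 has {A,B,C,E,F}; column 5 has {A,B,C,E,F}, so it must be D.
(r1,c4): row 1 has {A,C,D,E,F}; column 4 has {C,D,E,F}, so it must be B.
(r4,c4): row 4 has {B,C,D,E,F}; column 4 has {B,C,D,E,F}, so it must be A.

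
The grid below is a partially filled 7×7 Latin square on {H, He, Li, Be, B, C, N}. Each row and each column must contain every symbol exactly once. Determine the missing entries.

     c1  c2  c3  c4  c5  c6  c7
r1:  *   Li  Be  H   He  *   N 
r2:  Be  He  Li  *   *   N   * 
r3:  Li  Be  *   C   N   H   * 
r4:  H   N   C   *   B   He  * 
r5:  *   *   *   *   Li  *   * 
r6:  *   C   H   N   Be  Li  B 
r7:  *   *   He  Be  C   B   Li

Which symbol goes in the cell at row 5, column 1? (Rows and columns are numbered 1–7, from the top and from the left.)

C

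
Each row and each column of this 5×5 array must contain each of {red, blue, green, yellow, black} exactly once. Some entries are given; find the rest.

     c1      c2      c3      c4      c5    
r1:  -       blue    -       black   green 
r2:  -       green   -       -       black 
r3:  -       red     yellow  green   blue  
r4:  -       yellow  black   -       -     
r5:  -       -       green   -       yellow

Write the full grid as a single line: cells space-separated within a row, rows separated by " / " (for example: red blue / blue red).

yellow blue red black green / red green blue yellow black / black red yellow green blue / green yellow black blue red / blue black green red yellow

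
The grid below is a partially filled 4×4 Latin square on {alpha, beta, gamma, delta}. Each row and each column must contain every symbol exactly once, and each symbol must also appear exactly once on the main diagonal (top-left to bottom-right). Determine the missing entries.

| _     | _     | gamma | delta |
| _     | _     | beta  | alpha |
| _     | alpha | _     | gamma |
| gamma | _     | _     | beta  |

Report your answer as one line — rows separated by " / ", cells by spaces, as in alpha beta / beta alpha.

(r1,c1): row 1 has {gamma,delta}; column 1 has {gamma}; the diagonal has {beta}, so it must be alpha.
(r1,c2): row 1 has {alpha,gamma,delta}; column 2 has {alpha}, so it must be beta.
(r2,c1): row 2 has {alpha,beta}; column 1 has {alpha,gamma}, so it must be delta.
(r2,c2): row 2 has {alpha,beta,delta}; column 2 has {alpha,beta}; the diagonal has {alpha,beta}, so it must be gamma.
(r3,c1): row 3 has {alpha,gamma}; column 1 has {alpha,gamma,delta}, so it must be beta.
(r3,c3): row 3 has {alpha,beta,gamma}; column 3 has {beta,gamma}; the diagonal has {alpha,beta,gamma}, so it must be delta.
(r4,c2): row 4 has {beta,gamma}; column 2 has {alpha,beta,gamma}, so it must be delta.
(r4,c3): row 4 has {beta,gamma,delta}; column 3 has {beta,gamma,delta}, so it must be alpha.

alpha beta gamma delta / delta gamma beta alpha / beta alpha delta gamma / gamma delta alpha beta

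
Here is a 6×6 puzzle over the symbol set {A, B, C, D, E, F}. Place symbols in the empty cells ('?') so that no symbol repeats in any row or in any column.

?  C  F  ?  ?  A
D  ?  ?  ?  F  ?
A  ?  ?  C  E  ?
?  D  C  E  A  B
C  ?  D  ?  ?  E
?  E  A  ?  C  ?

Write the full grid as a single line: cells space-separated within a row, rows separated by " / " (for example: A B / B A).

row 2 has {D,F}; column 6 has {A,B,E} — only C is left for (r2,c6).
row 3 has {A,C,E}; column 3 has {A,C,D,F} — only B is left for (r3,c3).
row 4 has {A,B,C,D,E}; column 1 has {A,C,D} — only F is left for (r4,c1).
row 5 has {C,D,E}; column 5 has {A,C,E,F} — only B is left for (r5,c5).
row 6 has {A,C,E}; column 1 has {A,C,D,F} — only B is left for (r6,c1).
row 1 has {A,C,F}; column 1 has {A,B,C,D,F} — only E is left for (r1,c1).
row 1 has {A,C,E,F}; column 5 has {A,B,C,E,F} — only D is left for (r1,c5).
row 2 has {C,D,F}; column 3 has {A,B,C,D,F} — only E is left for (r2,c3).
row 3 has {A,B,C,E}; column 2 has {C,D,E} — only F is left for (r3,c2).
row 3 has {A,B,C,E,F}; column 6 has {A,B,C,E} — only D is left for (r3,c6).
row 5 has {B,C,D,E}; column 2 has {C,D,E,F} — only A is left for (r5,c2).
row 5 has {A,B,C,D,E}; column 4 has {C,E} — only F is left for (r5,c4).
row 6 has {A,B,C,E}; column 4 has {C,E,F} — only D is left for (r6,c4).
row 6 has {A,B,C,D,E}; column 6 has {A,B,C,D,E} — only F is left for (r6,c6).
row 1 has {A,C,D,E,F}; column 4 has {C,D,E,F} — only B is left for (r1,c4).
row 2 has {C,D,E,F}; column 2 has {A,C,D,E,F} — only B is left for (r2,c2).
row 2 has {B,C,D,E,F}; column 4 has {B,C,D,E,F} — only A is left for (r2,c4).

E C F B D A / D B E A F C / A F B C E D / F D C E A B / C A D F B E / B E A D C F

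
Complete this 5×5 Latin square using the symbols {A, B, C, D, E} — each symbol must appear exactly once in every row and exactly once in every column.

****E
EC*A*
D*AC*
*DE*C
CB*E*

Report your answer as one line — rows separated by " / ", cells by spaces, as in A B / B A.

row 1 has {E}; column 2 has {B,C,D} — only A is left for (r1,c2).
row 3 has {A,C,D}; column 2 has {A,B,C,D} — only E is left for (r3,c2).
row 3 has {A,C,D,E}; column 5 has {C,E} — only B is left for (r3,c5).
row 4 has {C,D,E}; column 4 has {A,C,E} — only B is left for (r4,c4).
row 5 has {B,C,E}; column 3 has {A,E} — only D is left for (r5,c3).
row 5 has {B,C,D,E}; column 5 has {B,C,E} — only A is left for (r5,c5).
row 1 has {A,E}; column 1 has {C,D,E} — only B is left for (r1,c1).
row 1 has {A,B,E}; column 3 has {A,D,E} — only C is left for (r1,c3).
row 1 has {A,B,C,E}; column 4 has {A,B,C,E} — only D is left for (r1,c4).
row 2 has {A,C,E}; column 3 has {A,C,D,E} — only B is left for (r2,c3).
row 2 has {A,B,C,E}; column 5 has {A,B,C,E} — only D is left for (r2,c5).
row 4 has {B,C,D,E}; column 1 has {B,C,D,E} — only A is left for (r4,c1).

B A C D E / E C B A D / D E A C B / A D E B C / C B D E A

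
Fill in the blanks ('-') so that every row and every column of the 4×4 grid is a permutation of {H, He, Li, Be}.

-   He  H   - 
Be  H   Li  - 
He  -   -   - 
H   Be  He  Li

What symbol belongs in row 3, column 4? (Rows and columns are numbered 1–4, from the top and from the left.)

H

(r1,c1) = Li
(r1,c4) = Be
(r2,c4) = He
(r3,c2) = Li
(r3,c3) = Be
(r3,c4) = H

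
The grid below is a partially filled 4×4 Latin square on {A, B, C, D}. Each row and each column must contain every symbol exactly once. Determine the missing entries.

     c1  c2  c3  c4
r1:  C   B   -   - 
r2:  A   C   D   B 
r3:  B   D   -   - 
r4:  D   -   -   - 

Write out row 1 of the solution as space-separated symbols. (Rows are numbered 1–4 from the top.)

C B A D

(r1,c3) = A
(r1,c4) = D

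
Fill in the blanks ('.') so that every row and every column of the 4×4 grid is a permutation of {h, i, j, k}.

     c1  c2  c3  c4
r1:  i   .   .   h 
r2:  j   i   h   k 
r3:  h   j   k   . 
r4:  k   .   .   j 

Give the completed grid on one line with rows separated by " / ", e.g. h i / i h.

i k j h / j i h k / h j k i / k h i j

At row 1, column 2: row 1 has {h,i}; column 2 has {i,j}; that leaves k.
At row 1, column 3: row 1 has {h,i,k}; column 3 has {h,k}; that leaves j.
At row 3, column 4: row 3 has {h,j,k}; column 4 has {h,j,k}; that leaves i.
At row 4, column 2: row 4 has {j,k}; column 2 has {i,j,k}; that leaves h.
At row 4, column 3: row 4 has {h,j,k}; column 3 has {h,j,k}; that leaves i.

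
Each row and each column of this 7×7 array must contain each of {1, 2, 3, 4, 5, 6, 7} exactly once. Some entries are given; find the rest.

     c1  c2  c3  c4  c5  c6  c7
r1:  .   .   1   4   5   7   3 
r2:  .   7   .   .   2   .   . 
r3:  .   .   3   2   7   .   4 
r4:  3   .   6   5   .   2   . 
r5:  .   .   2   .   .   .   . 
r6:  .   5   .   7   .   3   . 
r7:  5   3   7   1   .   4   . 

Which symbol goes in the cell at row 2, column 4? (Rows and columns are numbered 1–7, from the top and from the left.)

3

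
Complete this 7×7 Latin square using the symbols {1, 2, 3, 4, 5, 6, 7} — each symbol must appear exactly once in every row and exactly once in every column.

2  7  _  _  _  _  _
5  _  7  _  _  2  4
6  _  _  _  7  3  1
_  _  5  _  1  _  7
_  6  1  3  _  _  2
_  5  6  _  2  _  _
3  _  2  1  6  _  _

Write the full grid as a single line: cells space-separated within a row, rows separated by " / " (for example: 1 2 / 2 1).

row 2 has {2,4,5,7}; column 4 has {1,3} — only 6 is left for (r2,c4).
row 2 has {2,4,5,6,7}; column 5 has {1,2,6,7} — only 3 is left for (r2,c5).
row 3 has {1,3,6,7}; column 3 has {1,2,5,6,7} — only 4 is left for (r3,c3).
row 4 has {1,5,7}; column 1 has {2,3,5,6} — only 4 is left for (r4,c1).
row 4 has {1,4,5,7}; column 4 has {1,3,6} — only 2 is left for (r4,c4).
row 4 has {1,2,4,5,7}; column 6 has {2,3} — only 6 is left for (r4,c6).
row 5 has {1,2,3,6}; column 1 has {2,3,4,5,6} — only 7 is left for (r5,c1).
row 6 has {2,5,6}; column 1 has {2,3,4,5,6,7} — only 1 is left for (r6,c1).
row 6 has {1,2,5,6}; column 7 has {1,2,4,7} — only 3 is left for (r6,c7).
row 7 has {1,2,3,6}; column 2 has {5,6,7} — only 4 is left for (r7,c2).
row 7 has {1,2,3,4,6}; column 7 has {1,2,3,4,7} — only 5 is left for (r7,c7).
row 1 has {2,7}; column 3 has {1,2,4,5,6,7} — only 3 is left for (r1,c3).
row 1 has {2,3,7}; column 7 has {1,2,3,4,5,7} — only 6 is left for (r1,c7).
row 2 has {2,3,4,5,6,7}; column 2 has {4,5,6,7} — only 1 is left for (r2,c2).
row 3 has {1,3,4,6,7}; column 2 has {1,4,5,6,7} — only 2 is left for (r3,c2).
row 3 has {1,2,3,4,6,7}; column 4 has {1,2,3,6} — only 5 is left for (r3,c4).
row 4 has {1,2,4,5,6,7}; column 2 has {1,2,4,5,6,7} — only 3 is left for (r4,c2).
row 7 has {1,2,3,4,5,6}; column 6 has {2,3,6} — only 7 is left for (r7,c6).
row 1 has {2,3,6,7}; column 4 has {1,2,3,5,6} — only 4 is left for (r1,c4).
row 1 has {2,3,4,6,7}; column 5 has {1,2,3,6,7} — only 5 is left for (r1,c5).
row 1 has {2,3,4,5,6,7}; column 6 has {2,3,6,7} — only 1 is left for (r1,c6).
row 5 has {1,2,3,6,7}; column 5 has {1,2,3,5,6,7} — only 4 is left for (r5,c5).
row 5 has {1,2,3,4,6,7}; column 6 has {1,2,3,6,7} — only 5 is left for (r5,c6).
row 6 has {1,2,3,5,6}; column 4 has {1,2,3,4,5,6} — only 7 is left for (r6,c4).
row 6 has {1,2,3,5,6,7}; column 6 has {1,2,3,5,6,7} — only 4 is left for (r6,c6).

2 7 3 4 5 1 6 / 5 1 7 6 3 2 4 / 6 2 4 5 7 3 1 / 4 3 5 2 1 6 7 / 7 6 1 3 4 5 2 / 1 5 6 7 2 4 3 / 3 4 2 1 6 7 5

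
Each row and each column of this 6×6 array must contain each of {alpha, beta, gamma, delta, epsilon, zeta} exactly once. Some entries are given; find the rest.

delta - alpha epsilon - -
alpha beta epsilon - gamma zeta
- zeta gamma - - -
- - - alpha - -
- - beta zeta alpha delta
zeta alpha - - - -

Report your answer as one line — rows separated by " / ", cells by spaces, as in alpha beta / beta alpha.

row 1 has {alpha,delta,epsilon}; column 2 has {alpha,beta,zeta} — only gamma is left for (r1,c2).
row 1 has {alpha,gamma,delta,epsilon}; column 6 has {delta,zeta} — only beta is left for (r1,c6).
row 2 has {alpha,beta,gamma,epsilon,zeta}; column 4 has {alpha,epsilon,zeta} — only delta is left for (r2,c4).
row 3 has {gamma,zeta}; column 4 has {alpha,delta,epsilon,zeta} — only beta is left for (r3,c4).
row 5 has {alpha,beta,delta,zeta}; column 2 has {alpha,beta,gamma,zeta} — only epsilon is left for (r5,c2).
row 6 has {alpha,zeta}; column 3 has {alpha,beta,gamma,epsilon} — only delta is left for (r6,c3).
row 6 has {alpha,delta,zeta}; column 4 has {alpha,beta,delta,epsilon,zeta} — only gamma is left for (r6,c4).
row 6 has {alpha,gamma,delta,zeta}; column 6 has {beta,delta,zeta} — only epsilon is left for (r6,c6).
row 1 has {alpha,beta,gamma,delta,epsilon}; column 5 has {alpha,gamma} — only zeta is left for (r1,c5).
row 3 has {beta,gamma,zeta}; column 1 has {alpha,delta,zeta} — only epsilon is left for (r3,c1).
row 3 has {beta,gamma,epsilon,zeta}; column 5 has {alpha,gamma,zeta} — only delta is left for (r3,c5).
row 3 has {beta,gamma,delta,epsilon,zeta}; column 6 has {beta,delta,epsilon,zeta} — only alpha is left for (r3,c6).
row 4 has {alpha}; column 2 has {alpha,beta,gamma,epsilon,zeta} — only delta is left for (r4,c2).
row 4 has {alpha,delta}; column 3 has {alpha,beta,gamma,delta,epsilon} — only zeta is left for (r4,c3).
row 4 has {alpha,delta,zeta}; column 6 has {alpha,beta,delta,epsilon,zeta} — only gamma is left for (r4,c6).
row 5 has {alpha,beta,delta,epsilon,zeta}; column 1 has {alpha,delta,epsilon,zeta} — only gamma is left for (r5,c1).
row 6 has {alpha,gamma,delta,epsilon,zeta}; column 5 has {alpha,gamma,delta,zeta} — only beta is left for (r6,c5).
row 4 has {alpha,gamma,delta,zeta}; column 1 has {alpha,gamma,delta,epsilon,zeta} — only beta is left for (r4,c1).
row 4 has {alpha,beta,gamma,delta,zeta}; column 5 has {alpha,beta,gamma,delta,zeta} — only epsilon is left for (r4,c5).

delta gamma alpha epsilon zeta beta / alpha beta epsilon delta gamma zeta / epsilon zeta gamma beta delta alpha / beta delta zeta alpha epsilon gamma / gamma epsilon beta zeta alpha delta / zeta alpha delta gamma beta epsilon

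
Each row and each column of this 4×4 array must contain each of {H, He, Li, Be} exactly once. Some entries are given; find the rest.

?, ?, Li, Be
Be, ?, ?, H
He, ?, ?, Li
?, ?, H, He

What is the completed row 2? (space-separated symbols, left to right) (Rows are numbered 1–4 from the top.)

row 1 has {Li,Be}; column 1 has {He,Be} — only H is left for (r1,c1).
row 1 has {H,Li,Be}; column 2 is empty so far — only He is left for (r1,c2).
row 2 has {H,Be}; column 2 has {He} — only Li is left for (r2,c2).
row 2 has {H,Li,Be}; column 3 has {H,Li} — only He is left for (r2,c3).

Be Li He H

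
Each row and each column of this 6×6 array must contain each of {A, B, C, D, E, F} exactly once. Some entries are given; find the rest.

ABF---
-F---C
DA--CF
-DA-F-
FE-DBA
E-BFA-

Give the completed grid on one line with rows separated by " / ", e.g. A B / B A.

A B F C D E / B F D A E C / D A E B C F / C D A E F B / F E C D B A / E C B F A D

At row 2, column 1: row 2 has {C,F}; column 1 has {A,D,E,F}; that leaves B.
At row 3, column 3: row 3 has {A,C,D,F}; column 3 has {A,B,F}; that leaves E.
At row 3, column 4: row 3 has {A,C,D,E,F}; column 4 has {D,F}; that leaves B.
At row 4, column 1: row 4 has {A,D,F}; column 1 has {A,B,D,E,F}; that leaves C.
At row 4, column 4: row 4 has {A,C,D,F}; column 4 has {B,D,F}; that leaves E.
At row 4, column 6: row 4 has {A,C,D,E,F}; column 6 has {A,C,F}; that leaves B.
At row 5, column 3: row 5 has {A,B,D,E,F}; column 3 has {A,B,E,F}; that leaves C.
At row 6, column 2: row 6 has {A,B,E,F}; column 2 has {A,B,D,E,F}; that leaves C.
At row 6, column 6: row 6 has {A,B,C,E,F}; column 6 has {A,B,C,F}; that leaves D.
At row 1, column 4: row 1 has {A,B,F}; column 4 has {B,D,E,F}; that leaves C.
At row 1, column 6: row 1 has {A,B,C,F}; column 6 has {A,B,C,D,F}; that leaves E.
At row 2, column 3: row 2 has {B,C,F}; column 3 has {A,B,C,E,F}; that leaves D.
At row 2, column 4: row 2 has {B,C,D,F}; column 4 has {B,C,D,E,F}; that leaves A.
At row 2, column 5: row 2 has {A,B,C,D,F}; column 5 has {A,B,C,F}; that leaves E.
At row 1, column 5: row 1 has {A,B,C,E,F}; column 5 has {A,B,C,E,F}; that leaves D.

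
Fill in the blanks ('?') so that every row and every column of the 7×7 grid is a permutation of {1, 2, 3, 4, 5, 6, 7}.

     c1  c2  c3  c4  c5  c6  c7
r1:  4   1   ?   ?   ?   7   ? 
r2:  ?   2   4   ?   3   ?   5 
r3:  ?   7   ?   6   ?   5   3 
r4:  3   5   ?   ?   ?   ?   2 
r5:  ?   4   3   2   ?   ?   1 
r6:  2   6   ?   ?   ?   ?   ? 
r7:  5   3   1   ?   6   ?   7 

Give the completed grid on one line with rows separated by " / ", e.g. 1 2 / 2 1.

4 1 5 3 2 7 6 / 6 2 4 7 3 1 5 / 1 7 2 6 4 5 3 / 3 5 6 1 7 4 2 / 7 4 3 2 5 6 1 / 2 6 7 5 1 3 4 / 5 3 1 4 6 2 7

(r1,c7) = 6
(r3,c1) = 1
(r3,c3) = 2
(r3,c5) = 4
(r5,c6) = 6
(r6,c7) = 4
(r7,c4) = 4
(r7,c6) = 2
(r1,c3) = 5
(r1,c4) = 3
(r1,c5) = 2
(r2,c6) = 1
(r4,c6) = 4
(r5,c1) = 7
(r5,c5) = 5
(r6,c3) = 7
(r6,c5) = 1
(r6,c6) = 3
(r2,c1) = 6
(r2,c4) = 7
(r4,c3) = 6
(r4,c4) = 1
(r4,c5) = 7
(r6,c4) = 5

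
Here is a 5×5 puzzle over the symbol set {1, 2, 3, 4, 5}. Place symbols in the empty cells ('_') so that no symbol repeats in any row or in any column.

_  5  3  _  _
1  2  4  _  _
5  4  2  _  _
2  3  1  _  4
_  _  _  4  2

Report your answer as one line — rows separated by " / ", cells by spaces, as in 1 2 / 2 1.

4 5 3 2 1 / 1 2 4 3 5 / 5 4 2 1 3 / 2 3 1 5 4 / 3 1 5 4 2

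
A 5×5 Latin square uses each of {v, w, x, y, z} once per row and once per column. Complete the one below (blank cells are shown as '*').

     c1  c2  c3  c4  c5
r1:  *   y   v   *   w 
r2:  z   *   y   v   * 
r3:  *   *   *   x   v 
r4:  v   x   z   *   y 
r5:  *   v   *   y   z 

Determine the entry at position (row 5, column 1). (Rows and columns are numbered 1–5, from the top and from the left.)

w

Cell (r1,c1): row 1 has {v,w,y}; column 1 has {v,z} → x.
Cell (r1,c4): row 1 has {v,w,x,y}; column 4 has {v,x,y} → z.
Cell (r2,c2): row 2 has {v,y,z}; column 2 has {v,x,y} → w.
Cell (r2,c5): row 2 has {v,w,y,z}; column 5 has {v,w,y,z} → x.
Cell (r3,c2): row 3 has {v,x}; column 2 has {v,w,x,y} → z.
Cell (r3,c3): row 3 has {v,x,z}; column 3 has {v,y,z} → w.
Cell (r4,c4): row 4 has {v,x,y,z}; column 4 has {v,x,y,z} → w.
Cell (r5,c1): row 5 has {v,y,z}; column 1 has {v,x,z} → w.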